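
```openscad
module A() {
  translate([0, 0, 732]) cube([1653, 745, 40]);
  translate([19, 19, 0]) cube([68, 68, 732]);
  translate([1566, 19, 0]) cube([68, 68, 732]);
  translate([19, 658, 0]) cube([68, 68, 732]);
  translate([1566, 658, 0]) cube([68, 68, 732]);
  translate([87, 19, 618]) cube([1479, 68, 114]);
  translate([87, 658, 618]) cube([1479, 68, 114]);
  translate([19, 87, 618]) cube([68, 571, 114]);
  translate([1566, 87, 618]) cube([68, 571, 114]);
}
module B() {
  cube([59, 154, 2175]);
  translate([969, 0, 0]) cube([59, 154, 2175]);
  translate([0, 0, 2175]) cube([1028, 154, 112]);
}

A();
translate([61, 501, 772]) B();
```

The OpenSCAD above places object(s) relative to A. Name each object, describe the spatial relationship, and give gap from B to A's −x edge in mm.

The door frame's min-x is at 61; the table's min-x is 0; gap = 61 mm.

A is a table. B is a door frame. The door frame is on top of the table. The gap from the door frame to the table's −x edge is 61 mm.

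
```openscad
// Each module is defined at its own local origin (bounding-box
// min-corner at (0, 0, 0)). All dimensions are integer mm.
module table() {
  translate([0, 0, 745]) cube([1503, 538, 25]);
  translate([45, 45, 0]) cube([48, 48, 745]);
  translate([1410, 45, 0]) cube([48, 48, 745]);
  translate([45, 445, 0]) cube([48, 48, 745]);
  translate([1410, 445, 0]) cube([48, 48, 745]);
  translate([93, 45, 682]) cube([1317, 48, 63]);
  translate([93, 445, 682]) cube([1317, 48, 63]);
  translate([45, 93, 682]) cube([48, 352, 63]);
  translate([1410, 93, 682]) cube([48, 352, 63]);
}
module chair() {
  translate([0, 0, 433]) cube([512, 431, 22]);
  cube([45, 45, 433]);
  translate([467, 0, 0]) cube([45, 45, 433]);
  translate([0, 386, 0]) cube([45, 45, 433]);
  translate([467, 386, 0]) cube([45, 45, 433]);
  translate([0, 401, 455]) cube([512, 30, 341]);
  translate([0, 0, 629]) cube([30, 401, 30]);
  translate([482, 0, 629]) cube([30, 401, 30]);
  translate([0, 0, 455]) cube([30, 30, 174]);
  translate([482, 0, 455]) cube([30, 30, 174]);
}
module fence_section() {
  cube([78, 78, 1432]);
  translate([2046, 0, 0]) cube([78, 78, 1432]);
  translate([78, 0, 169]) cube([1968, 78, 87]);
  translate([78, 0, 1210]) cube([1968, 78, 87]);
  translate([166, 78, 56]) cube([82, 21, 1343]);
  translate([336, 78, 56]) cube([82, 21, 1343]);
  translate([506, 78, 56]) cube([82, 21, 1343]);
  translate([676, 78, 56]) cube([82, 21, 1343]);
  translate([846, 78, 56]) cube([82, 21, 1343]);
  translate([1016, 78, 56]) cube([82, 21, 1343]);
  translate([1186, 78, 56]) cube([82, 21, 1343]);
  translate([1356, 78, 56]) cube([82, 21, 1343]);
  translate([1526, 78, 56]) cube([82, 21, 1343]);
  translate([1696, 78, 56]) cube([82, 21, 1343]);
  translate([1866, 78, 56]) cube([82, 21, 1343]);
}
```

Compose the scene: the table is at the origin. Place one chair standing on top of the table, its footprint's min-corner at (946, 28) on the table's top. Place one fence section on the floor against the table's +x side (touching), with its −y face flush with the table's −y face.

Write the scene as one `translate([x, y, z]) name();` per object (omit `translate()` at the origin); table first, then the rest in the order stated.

table();
translate([946, 28, 770]) chair();
translate([1503, 0, 0]) fence_section();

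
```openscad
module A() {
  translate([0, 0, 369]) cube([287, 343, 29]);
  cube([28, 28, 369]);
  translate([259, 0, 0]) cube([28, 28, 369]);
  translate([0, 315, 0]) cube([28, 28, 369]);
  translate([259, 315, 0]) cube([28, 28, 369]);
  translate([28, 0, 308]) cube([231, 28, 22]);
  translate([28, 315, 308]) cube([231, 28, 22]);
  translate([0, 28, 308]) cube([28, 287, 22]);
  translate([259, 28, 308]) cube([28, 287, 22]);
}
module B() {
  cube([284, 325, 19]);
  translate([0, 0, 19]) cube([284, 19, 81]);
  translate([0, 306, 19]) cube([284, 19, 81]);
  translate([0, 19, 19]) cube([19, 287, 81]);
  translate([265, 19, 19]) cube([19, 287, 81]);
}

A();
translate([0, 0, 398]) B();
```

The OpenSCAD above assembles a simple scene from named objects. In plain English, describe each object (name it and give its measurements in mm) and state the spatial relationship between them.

A is a four-legged stool. The seat is 287×343 mm, 29 mm thick, top at z = 398 mm. It stands on four square legs, each 28×28 mm in cross-section, from z = 0 to the seat underside, each flush with a corner of the seat. Four stretchers, 28 mm wide and 22 mm tall, connect adjacent legs with their undersides at z = 308 mm, each running between the inner faces of the legs it joins and aligned with the legs' outer faces on the other axis.

B is an open-topped rectangular box: outside dimensions 284×325×100 mm, with a uniform wall and base thickness of 19 mm. The base is a full 284×325 slab on the floor; four walls sit on top of the base. The front and back walls (the −y and +y sides) span the full width; the two side walls fit between them.

The open box is on top of the stool.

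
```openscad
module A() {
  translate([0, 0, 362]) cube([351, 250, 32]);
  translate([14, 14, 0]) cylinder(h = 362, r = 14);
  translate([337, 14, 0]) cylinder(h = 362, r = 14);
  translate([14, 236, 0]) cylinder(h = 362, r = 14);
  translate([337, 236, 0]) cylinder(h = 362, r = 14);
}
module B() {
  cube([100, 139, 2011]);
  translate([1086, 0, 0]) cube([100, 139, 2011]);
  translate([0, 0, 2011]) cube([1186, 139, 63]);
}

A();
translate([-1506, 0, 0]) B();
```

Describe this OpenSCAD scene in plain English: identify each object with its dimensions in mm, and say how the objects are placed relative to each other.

A is a four-legged stool. The seat is 351×250 mm, 32 mm thick, top at z = 394 mm. It stands on four round legs, each 28 mm in diameter, from z = 0 to the seat underside, each leg's axis is inset half a diameter from the nearest pair of seat edges (so the leg's bounding box is flush with the corner).

B is a rectangular door frame: two vertical jambs of 100×139 mm section, 2011 mm tall, with a clear opening 986 mm wide between their inner faces. A header 63 mm tall and 139 mm deep lies on top of the jambs and spans the full outside width.

The door frame is on the floor beside the stool on its −x side.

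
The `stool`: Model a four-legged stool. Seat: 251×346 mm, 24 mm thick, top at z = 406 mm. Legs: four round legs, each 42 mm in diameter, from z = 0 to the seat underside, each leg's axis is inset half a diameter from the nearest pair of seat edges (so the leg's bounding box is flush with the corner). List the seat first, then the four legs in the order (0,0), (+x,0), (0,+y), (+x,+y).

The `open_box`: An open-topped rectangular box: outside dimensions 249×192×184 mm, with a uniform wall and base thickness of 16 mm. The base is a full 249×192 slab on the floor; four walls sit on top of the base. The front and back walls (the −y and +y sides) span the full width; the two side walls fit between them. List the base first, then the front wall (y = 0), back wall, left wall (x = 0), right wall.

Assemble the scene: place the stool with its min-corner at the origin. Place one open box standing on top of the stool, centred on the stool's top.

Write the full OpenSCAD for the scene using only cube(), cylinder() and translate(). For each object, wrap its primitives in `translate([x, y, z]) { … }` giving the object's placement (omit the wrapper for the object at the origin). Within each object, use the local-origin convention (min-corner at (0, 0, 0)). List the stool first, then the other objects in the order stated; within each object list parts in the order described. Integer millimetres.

translate([0, 0, 382]) cube([251, 346, 24]);
translate([21, 21, 0]) cylinder(h = 382, r = 21);
translate([230, 21, 0]) cylinder(h = 382, r = 21);
translate([21, 325, 0]) cylinder(h = 382, r = 21);
translate([230, 325, 0]) cylinder(h = 382, r = 21);
translate([1, 77, 406]) {
  cube([249, 192, 16]);
  translate([0, 0, 16]) cube([249, 16, 168]);
  translate([0, 176, 16]) cube([249, 16, 168]);
  translate([0, 16, 16]) cube([16, 160, 168]);
  translate([233, 16, 16]) cube([16, 160, 168]);
}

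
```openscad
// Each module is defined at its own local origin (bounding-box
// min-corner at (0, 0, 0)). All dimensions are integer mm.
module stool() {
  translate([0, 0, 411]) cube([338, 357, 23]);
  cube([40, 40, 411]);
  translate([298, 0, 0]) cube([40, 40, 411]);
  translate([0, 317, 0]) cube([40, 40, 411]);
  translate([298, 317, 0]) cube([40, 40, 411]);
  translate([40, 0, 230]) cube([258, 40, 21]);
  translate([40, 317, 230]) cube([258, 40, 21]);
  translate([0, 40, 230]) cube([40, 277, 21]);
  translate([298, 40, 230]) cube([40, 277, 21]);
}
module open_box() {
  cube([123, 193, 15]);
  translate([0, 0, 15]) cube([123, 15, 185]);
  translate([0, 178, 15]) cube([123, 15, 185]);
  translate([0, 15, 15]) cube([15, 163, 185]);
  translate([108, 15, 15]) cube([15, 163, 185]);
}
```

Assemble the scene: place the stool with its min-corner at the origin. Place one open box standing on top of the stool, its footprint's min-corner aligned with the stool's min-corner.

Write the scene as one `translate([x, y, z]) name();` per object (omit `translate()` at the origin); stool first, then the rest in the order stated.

stool();
translate([0, 0, 434]) open_box();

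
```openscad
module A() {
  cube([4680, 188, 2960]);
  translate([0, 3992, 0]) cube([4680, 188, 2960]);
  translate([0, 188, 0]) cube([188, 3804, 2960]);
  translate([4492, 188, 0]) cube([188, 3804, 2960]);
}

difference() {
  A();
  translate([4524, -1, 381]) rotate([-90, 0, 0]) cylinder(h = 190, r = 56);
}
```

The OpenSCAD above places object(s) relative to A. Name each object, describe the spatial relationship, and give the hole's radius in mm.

A is a house frame. The house frame has a circular hole through its front wall. The hole's radius is 56 mm.

The subtracted cylinder has r = 56 mm.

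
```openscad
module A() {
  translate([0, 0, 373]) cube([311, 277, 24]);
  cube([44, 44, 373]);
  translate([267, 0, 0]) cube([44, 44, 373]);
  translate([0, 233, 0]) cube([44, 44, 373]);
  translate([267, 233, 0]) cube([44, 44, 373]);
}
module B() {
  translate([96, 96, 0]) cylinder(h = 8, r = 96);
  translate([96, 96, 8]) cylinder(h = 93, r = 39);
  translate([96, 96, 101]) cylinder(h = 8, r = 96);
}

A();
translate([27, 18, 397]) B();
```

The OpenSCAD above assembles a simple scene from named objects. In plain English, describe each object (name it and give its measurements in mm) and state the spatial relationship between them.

A is a simple wooden stool: a rectangular seat 311 mm (x) by 277 mm (y), 24 mm thick, top face at z = 397 mm, on four square legs, each 44×44 mm in cross-section. The legs rest on z = 0, each flush with a corner of the seat.

B is a spool: two coaxial disc flanges of radius 96 mm and thickness 8 mm, joined by a core cylinder of radius 39 mm and height 93 mm. The lower flange rests on z = 0 and the three cylinders share a vertical axis.

The spool is on top of the stool.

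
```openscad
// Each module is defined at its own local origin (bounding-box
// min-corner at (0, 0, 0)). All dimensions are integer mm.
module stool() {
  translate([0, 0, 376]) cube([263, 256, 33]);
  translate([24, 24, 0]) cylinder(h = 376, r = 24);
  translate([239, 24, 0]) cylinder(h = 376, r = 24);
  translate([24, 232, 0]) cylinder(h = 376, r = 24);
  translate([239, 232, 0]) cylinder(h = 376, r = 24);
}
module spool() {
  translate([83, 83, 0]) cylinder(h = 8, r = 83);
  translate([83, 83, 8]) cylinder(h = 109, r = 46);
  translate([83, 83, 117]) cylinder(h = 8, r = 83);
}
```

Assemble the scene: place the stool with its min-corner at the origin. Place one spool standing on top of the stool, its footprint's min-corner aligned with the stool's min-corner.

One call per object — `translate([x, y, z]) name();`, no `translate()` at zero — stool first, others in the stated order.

stool();
translate([0, 0, 409]) spool();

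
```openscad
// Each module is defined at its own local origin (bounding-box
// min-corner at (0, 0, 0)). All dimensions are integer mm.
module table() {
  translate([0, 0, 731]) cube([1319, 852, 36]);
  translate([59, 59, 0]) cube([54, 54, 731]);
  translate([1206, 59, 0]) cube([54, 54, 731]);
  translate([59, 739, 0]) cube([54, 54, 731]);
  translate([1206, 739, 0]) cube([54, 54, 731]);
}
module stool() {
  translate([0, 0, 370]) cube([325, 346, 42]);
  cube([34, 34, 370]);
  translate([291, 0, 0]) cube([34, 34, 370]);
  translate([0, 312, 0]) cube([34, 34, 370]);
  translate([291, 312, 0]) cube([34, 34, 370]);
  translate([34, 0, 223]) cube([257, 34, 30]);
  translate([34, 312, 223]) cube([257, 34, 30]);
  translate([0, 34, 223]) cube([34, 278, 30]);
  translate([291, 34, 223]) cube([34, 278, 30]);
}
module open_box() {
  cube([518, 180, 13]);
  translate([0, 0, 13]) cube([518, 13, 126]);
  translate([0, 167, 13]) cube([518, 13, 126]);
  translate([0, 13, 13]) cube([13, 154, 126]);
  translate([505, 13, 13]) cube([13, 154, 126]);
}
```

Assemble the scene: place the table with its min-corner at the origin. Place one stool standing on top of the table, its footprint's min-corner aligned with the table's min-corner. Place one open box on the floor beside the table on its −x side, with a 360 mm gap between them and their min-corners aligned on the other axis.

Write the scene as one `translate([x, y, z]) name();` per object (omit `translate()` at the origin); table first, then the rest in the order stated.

table();
translate([0, 0, 767]) stool();
translate([-878, 0, 0]) open_box();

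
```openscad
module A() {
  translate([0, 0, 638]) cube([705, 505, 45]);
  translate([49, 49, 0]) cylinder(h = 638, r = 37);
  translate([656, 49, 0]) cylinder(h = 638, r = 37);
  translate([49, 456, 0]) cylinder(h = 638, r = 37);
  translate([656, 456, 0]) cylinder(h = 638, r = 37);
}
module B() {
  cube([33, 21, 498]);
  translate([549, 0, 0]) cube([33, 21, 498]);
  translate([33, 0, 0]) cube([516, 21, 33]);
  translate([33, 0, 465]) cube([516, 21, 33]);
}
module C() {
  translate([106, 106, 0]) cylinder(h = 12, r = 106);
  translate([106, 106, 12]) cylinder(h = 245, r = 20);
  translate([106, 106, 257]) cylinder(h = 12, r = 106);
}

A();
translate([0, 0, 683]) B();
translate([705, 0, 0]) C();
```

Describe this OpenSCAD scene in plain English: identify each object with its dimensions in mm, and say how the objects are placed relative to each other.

A is a table: top 705 mm (x) × 505 mm (y), 45 mm thick, upper face at z = 683 mm, on four round legs of 74 mm diameter, each leg's bounding box inset 12 mm from the nearest pair of top edges, running from z = 0 to the bottom of the top.

B is a picture frame with a 516×432 mm rectangular opening (x by z) and a uniform 33 mm border on every side. Frame depth is 21 mm along y. It is built from two vertical stiles running the full outside height and two horizontal rails spanning the gap between the stiles.

C is a spool: two coaxial disc flanges of radius 106 mm and thickness 12 mm, joined by a core cylinder of radius 20 mm and height 245 mm. The lower flange rests on z = 0 and the three cylinders share a vertical axis.

The picture frame is on top of the table. The spool is against the table's +x side, with their −y faces flush.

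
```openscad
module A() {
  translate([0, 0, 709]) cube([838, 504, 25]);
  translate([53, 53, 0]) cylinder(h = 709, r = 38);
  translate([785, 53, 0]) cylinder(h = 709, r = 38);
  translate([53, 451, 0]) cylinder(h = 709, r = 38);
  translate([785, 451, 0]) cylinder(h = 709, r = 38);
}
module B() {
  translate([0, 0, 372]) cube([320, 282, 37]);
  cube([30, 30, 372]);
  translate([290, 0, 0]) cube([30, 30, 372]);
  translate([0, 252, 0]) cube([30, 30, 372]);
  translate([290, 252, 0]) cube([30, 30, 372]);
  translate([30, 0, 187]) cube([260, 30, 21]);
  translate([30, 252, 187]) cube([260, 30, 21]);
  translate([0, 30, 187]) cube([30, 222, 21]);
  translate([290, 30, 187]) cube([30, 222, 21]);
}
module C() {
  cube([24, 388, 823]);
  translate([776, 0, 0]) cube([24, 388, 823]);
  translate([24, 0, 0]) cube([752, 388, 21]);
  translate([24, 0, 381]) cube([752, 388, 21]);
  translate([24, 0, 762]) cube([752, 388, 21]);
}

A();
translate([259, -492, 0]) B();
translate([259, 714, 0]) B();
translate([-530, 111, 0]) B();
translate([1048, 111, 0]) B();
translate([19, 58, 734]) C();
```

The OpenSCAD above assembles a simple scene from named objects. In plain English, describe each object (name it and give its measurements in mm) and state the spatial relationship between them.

A is a table with a 838×504 mm rectangular top, 25 mm thick, top surface at z = 734 mm, supported by four round legs of 76 mm diameter, each leg's bounding box inset 15 mm from the nearest pair of top edges, running from the floor.

B is a four-legged stool. The seat is 320×282 mm, 37 mm thick, top at z = 409 mm. It stands on four square legs, each 30×30 mm in cross-section, from z = 0 to the seat underside, each flush with a corner of the seat. Four stretchers, 30 mm wide and 21 mm tall, connect adjacent legs with their undersides at z = 187 mm, each running between the inner faces of the legs it joins and aligned with the legs' outer faces on the other axis.

C is a bookshelf 800 mm wide overall, 388 mm deep and 823 mm tall. The two sides are 24 mm thick vertical panels. 3 horizontal shelves of 21 mm thickness span between the inner faces of the sides; the lowest shelf sits on the floor and shelves are stacked with a clear vertical gap of 360 mm between each pair.

Four stools sit around the table at the −y, +y, −x, +x sides. The bookshelf is on top of the table, centred.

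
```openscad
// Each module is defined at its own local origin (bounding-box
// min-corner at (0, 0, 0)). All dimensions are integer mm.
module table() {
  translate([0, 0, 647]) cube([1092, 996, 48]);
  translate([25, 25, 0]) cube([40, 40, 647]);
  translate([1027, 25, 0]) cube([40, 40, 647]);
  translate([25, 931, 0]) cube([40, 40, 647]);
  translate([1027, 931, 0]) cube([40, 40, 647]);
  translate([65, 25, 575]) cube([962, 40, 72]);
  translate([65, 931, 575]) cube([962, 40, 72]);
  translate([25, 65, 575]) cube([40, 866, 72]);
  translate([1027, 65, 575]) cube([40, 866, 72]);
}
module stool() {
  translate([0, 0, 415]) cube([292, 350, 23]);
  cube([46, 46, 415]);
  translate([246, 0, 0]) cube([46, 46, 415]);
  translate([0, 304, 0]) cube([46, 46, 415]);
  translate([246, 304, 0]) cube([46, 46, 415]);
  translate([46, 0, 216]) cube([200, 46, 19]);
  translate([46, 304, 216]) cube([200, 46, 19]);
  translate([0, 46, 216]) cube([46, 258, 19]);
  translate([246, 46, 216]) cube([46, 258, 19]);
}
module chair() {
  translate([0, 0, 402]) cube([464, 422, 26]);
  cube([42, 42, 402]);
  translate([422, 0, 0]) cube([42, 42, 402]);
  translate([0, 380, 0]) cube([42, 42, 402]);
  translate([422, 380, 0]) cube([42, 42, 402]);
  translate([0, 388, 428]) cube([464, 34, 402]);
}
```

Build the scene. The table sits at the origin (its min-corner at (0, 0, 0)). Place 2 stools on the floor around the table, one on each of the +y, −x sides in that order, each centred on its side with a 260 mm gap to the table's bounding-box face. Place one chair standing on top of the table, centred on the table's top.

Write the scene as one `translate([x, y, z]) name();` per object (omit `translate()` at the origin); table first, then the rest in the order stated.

table();
translate([400, 1256, 0]) stool();
translate([-552, 323, 0]) stool();
translate([314, 287, 695]) chair();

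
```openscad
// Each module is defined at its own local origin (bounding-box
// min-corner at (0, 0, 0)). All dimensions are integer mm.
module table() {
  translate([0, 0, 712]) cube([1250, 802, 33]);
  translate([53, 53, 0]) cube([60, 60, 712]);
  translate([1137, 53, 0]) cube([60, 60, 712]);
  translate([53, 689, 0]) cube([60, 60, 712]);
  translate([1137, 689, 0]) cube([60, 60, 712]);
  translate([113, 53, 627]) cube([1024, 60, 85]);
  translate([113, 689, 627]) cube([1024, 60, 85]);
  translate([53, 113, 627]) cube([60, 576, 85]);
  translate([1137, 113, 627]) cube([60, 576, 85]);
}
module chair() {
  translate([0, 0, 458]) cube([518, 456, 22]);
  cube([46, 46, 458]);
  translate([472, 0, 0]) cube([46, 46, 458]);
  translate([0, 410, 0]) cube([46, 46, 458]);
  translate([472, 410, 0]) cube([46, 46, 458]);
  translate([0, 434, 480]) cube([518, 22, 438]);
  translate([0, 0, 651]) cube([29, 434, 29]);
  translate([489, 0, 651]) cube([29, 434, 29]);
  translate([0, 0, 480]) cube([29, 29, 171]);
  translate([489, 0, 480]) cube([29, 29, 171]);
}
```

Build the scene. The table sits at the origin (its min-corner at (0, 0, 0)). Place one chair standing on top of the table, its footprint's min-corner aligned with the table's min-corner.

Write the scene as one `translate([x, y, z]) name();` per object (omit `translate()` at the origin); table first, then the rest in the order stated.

table();
translate([0, 0, 745]) chair();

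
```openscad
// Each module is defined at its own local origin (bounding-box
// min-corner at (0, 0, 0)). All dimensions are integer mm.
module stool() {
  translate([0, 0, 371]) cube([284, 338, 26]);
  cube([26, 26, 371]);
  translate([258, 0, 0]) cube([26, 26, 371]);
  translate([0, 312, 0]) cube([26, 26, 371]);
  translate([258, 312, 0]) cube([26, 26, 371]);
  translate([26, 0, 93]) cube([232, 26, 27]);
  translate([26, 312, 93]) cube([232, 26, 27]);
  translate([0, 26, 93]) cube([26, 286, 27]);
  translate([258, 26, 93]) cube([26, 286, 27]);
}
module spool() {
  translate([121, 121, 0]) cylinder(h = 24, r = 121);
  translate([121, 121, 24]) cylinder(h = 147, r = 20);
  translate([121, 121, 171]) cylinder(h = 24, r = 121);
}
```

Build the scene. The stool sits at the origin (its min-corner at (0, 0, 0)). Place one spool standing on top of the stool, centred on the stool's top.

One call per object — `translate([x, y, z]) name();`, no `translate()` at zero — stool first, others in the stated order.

stool();
translate([21, 48, 397]) spool();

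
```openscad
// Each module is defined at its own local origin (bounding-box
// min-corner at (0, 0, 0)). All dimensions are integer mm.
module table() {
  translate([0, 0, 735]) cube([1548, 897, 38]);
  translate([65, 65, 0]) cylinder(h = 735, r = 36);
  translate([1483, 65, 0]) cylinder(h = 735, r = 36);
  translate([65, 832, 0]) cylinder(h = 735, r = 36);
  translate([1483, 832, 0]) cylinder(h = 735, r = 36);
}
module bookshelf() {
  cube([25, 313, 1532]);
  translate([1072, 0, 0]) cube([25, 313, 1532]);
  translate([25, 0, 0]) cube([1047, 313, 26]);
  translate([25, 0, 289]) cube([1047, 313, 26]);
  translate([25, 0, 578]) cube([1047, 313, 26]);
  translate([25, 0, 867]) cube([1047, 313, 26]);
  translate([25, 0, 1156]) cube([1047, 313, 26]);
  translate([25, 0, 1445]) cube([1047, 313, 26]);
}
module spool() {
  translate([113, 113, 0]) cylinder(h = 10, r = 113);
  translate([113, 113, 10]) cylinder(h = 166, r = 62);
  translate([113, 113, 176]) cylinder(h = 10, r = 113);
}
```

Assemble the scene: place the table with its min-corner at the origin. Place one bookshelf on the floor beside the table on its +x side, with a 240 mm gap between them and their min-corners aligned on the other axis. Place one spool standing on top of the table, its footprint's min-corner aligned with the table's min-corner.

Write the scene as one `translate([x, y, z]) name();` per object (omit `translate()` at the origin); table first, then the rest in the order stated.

table();
translate([1788, 0, 0]) bookshelf();
translate([0, 0, 773]) spool();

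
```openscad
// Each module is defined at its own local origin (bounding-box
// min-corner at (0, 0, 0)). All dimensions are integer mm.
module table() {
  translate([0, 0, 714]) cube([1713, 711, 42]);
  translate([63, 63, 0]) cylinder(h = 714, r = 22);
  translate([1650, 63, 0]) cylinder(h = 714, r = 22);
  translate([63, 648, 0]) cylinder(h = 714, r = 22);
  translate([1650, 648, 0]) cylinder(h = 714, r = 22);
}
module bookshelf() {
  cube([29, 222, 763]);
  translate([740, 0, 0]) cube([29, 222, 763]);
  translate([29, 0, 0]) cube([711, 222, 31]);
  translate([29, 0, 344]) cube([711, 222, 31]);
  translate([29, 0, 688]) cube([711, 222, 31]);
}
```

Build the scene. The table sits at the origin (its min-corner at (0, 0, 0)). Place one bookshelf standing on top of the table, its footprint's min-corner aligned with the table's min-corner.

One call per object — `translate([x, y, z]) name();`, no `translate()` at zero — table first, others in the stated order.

table();
translate([0, 0, 756]) bookshelf();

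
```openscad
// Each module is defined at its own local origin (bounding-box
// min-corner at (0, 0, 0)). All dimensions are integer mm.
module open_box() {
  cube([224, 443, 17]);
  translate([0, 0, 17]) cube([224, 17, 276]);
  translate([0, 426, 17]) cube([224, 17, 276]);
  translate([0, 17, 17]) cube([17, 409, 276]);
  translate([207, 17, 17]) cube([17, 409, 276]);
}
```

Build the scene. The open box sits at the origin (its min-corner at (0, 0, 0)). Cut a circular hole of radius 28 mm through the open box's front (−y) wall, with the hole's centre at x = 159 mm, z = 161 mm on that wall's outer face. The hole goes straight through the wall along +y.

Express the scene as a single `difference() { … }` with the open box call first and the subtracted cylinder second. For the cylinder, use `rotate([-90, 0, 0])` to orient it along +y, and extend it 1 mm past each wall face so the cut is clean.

difference() {
  open_box();
  translate([159, -1, 161]) rotate([-90, 0, 0]) cylinder(h = 19, r = 28);
}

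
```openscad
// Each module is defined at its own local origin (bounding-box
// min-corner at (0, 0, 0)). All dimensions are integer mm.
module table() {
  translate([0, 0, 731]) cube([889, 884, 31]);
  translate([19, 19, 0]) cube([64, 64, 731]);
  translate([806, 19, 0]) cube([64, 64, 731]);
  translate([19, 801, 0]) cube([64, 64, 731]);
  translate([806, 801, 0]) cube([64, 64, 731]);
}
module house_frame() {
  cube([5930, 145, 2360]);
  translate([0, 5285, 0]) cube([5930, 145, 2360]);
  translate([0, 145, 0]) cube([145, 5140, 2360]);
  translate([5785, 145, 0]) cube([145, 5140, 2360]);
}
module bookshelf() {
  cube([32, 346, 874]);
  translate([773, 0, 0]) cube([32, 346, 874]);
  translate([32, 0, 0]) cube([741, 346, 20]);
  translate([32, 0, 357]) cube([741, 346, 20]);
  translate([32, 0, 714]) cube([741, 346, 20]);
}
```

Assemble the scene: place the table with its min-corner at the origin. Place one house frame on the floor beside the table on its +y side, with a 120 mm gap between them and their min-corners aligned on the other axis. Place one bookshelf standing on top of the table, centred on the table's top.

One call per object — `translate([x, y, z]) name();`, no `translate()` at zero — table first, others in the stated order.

table();
translate([0, 1004, 0]) house_frame();
translate([42, 269, 762]) bookshelf();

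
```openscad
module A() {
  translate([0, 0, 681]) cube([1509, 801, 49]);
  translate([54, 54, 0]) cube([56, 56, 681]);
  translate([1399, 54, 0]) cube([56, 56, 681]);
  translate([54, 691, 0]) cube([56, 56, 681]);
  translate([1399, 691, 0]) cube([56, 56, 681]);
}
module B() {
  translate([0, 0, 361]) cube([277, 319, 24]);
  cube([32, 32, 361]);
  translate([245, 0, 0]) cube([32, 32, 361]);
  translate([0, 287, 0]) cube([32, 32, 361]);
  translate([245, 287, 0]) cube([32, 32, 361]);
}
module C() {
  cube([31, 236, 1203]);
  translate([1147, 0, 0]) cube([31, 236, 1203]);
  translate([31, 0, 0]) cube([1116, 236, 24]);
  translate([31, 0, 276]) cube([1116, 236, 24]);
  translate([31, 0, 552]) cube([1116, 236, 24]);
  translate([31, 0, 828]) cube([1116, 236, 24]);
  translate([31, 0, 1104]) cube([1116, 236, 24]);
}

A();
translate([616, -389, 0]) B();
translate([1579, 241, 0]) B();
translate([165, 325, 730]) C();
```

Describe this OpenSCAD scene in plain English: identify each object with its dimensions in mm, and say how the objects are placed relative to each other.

A is a table with a 1509×801 mm rectangular top, 49 mm thick, top surface at z = 730 mm, supported by four 56×56 mm square legs, each inset 54 mm from the nearest pair of top edges, running from the floor.

B is a simple wooden stool: a rectangular seat 277 mm (x) by 319 mm (y), 24 mm thick, top face at z = 385 mm, on four square legs, each 32×32 mm in cross-section. The legs rest on z = 0, each flush with a corner of the seat.

C is an open bookshelf. Two side panels, each 31 mm thick, 236 mm deep and 1203 mm tall, stand 1178 mm apart (outside-to-outside). Between them sit 5 shelves, each 24 mm thick and 236 mm deep, spanning the full gap between the sides. The bottom shelf rests on the floor (its underside at z = 0) and the clear gap between one shelf's top and the next shelf's underside is 252 mm.

Two stools sit around the table at the −y, +x sides. The bookshelf is on top of the table.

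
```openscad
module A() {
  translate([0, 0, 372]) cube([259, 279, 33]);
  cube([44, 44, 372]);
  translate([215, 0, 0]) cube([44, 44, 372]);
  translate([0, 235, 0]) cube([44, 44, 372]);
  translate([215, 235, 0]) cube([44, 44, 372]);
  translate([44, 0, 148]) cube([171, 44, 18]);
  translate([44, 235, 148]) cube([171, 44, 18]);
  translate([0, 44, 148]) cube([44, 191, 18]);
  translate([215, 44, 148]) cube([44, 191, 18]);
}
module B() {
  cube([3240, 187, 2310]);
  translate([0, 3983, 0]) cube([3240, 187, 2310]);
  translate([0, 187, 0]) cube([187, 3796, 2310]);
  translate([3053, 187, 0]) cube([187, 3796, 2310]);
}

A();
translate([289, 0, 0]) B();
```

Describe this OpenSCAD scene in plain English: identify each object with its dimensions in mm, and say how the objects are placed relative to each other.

A is a four-legged stool. The seat is 259×279 mm, 33 mm thick, top at z = 405 mm. It stands on four square legs, each 44×44 mm in cross-section, from z = 0 to the seat underside, each flush with a corner of the seat. Four stretchers, 44 mm wide and 18 mm tall, connect adjacent legs with their undersides at z = 148 mm, each running between the inner faces of the legs it joins and aligned with the legs' outer faces on the other axis.

B is a box-shaped house frame (walls only): outside footprint 3240×4170 mm, wall height 2310 mm, wall thickness 187 mm. The two y-facing walls run the full x-width; the two x-facing walls fit between the inner faces of the y-facing walls.

The house frame is on the floor beside the stool on its +x side.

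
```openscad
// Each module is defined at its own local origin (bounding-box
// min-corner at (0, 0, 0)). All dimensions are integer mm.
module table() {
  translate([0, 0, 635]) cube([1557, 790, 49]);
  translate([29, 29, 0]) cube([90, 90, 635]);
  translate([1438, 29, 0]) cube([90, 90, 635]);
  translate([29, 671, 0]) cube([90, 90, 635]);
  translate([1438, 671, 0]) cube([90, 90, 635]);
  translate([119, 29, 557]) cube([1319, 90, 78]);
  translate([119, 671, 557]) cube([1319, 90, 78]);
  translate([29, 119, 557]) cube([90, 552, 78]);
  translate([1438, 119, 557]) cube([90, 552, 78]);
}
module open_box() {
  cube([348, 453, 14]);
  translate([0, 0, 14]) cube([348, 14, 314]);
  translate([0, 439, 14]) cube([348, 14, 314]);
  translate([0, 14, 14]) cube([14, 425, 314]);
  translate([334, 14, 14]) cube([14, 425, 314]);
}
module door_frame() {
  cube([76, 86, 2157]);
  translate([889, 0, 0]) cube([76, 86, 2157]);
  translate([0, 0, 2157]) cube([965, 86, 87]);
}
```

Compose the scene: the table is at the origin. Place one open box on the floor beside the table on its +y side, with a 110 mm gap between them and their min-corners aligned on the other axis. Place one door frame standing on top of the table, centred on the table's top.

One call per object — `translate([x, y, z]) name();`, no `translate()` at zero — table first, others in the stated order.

table();
translate([0, 900, 0]) open_box();
translate([296, 352, 684]) door_frame();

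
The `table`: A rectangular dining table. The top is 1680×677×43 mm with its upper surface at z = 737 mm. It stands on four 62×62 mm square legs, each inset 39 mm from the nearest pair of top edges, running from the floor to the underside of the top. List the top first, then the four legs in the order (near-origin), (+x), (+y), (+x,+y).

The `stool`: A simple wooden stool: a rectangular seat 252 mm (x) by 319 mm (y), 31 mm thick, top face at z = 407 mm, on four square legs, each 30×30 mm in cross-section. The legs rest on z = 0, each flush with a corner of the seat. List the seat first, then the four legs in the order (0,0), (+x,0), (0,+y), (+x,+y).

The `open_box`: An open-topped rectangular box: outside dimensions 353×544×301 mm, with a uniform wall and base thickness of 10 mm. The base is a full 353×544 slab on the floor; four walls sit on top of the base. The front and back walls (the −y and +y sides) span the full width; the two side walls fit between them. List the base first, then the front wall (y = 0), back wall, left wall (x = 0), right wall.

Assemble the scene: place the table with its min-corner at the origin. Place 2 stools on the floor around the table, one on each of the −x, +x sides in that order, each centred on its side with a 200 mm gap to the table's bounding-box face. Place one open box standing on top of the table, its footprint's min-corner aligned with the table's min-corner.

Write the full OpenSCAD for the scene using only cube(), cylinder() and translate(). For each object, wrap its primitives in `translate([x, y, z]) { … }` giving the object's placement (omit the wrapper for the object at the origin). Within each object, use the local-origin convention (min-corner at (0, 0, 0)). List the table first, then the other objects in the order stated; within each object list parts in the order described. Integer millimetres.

translate([0, 0, 694]) cube([1680, 677, 43]);
translate([39, 39, 0]) cube([62, 62, 694]);
translate([1579, 39, 0]) cube([62, 62, 694]);
translate([39, 576, 0]) cube([62, 62, 694]);
translate([1579, 576, 0]) cube([62, 62, 694]);
translate([-452, 179, 0]) {
  translate([0, 0, 376]) cube([252, 319, 31]);
  cube([30, 30, 376]);
  translate([222, 0, 0]) cube([30, 30, 376]);
  translate([0, 289, 0]) cube([30, 30, 376]);
  translate([222, 289, 0]) cube([30, 30, 376]);
}
translate([1880, 179, 0]) {
  translate([0, 0, 376]) cube([252, 319, 31]);
  cube([30, 30, 376]);
  translate([222, 0, 0]) cube([30, 30, 376]);
  translate([0, 289, 0]) cube([30, 30, 376]);
  translate([222, 289, 0]) cube([30, 30, 376]);
}
translate([0, 0, 737]) {
  cube([353, 544, 10]);
  translate([0, 0, 10]) cube([353, 10, 291]);
  translate([0, 534, 10]) cube([353, 10, 291]);
  translate([0, 10, 10]) cube([10, 524, 291]);
  translate([343, 10, 10]) cube([10, 524, 291]);
}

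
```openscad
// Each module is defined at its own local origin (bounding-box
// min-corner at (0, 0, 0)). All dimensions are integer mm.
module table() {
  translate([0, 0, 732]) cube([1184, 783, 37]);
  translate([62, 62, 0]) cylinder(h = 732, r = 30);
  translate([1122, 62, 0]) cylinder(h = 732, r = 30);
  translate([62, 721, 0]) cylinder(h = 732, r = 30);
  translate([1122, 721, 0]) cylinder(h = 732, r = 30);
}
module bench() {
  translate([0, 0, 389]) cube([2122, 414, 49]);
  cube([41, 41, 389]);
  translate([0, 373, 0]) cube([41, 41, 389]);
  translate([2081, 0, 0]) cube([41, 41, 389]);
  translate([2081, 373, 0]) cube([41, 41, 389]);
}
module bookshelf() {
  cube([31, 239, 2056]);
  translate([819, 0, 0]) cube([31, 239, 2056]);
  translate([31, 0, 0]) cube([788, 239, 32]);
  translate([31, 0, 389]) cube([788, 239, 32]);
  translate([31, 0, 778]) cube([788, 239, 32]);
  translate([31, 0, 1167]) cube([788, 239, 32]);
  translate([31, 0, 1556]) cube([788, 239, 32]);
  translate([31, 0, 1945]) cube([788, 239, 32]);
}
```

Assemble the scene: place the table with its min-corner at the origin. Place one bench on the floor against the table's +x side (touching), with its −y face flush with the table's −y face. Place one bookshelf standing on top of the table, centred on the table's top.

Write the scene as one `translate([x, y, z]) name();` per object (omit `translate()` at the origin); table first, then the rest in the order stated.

table();
translate([1184, 0, 0]) bench();
translate([167, 272, 769]) bookshelf();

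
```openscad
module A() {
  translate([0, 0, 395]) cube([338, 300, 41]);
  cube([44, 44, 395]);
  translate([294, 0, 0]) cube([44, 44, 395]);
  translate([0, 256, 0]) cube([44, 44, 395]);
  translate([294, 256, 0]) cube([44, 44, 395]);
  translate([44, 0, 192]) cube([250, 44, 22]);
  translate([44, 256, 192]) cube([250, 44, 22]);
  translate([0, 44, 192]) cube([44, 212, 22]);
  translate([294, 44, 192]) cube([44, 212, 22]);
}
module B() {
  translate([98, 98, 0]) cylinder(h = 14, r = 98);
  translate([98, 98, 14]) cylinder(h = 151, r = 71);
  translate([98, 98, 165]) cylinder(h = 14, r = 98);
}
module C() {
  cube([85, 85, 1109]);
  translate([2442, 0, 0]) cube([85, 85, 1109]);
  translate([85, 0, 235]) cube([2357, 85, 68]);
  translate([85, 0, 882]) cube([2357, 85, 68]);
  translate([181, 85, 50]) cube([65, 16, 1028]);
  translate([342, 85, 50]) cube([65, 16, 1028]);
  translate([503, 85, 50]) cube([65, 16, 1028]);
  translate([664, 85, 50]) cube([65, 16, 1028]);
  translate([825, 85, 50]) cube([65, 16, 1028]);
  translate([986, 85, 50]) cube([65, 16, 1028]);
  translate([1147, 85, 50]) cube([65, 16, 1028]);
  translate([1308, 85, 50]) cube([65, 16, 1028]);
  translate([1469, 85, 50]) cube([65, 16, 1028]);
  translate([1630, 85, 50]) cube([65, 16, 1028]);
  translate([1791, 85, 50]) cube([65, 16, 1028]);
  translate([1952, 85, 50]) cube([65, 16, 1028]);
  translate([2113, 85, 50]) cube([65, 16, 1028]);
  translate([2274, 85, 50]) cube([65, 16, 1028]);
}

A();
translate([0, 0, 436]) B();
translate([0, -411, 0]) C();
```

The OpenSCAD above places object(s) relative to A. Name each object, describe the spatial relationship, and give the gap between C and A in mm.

A is a stool. B is a spool. C is a fence section. The spool is on top of the stool. The fence section is on the floor beside the stool on its −y side. The gap between the fence section and the stool is 310 mm.

The fence section's nearest face is 310 mm from the stool's −y face.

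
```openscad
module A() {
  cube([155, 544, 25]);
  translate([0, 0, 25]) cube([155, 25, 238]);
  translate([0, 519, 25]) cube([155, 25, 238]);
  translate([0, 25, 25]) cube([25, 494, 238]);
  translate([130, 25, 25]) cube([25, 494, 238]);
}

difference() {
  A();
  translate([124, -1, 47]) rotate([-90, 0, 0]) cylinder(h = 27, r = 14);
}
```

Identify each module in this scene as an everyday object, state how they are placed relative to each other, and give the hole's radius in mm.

A is an open box. The open box has a circular hole through its front wall. The hole's radius is 14 mm.

The subtracted cylinder has r = 14 mm.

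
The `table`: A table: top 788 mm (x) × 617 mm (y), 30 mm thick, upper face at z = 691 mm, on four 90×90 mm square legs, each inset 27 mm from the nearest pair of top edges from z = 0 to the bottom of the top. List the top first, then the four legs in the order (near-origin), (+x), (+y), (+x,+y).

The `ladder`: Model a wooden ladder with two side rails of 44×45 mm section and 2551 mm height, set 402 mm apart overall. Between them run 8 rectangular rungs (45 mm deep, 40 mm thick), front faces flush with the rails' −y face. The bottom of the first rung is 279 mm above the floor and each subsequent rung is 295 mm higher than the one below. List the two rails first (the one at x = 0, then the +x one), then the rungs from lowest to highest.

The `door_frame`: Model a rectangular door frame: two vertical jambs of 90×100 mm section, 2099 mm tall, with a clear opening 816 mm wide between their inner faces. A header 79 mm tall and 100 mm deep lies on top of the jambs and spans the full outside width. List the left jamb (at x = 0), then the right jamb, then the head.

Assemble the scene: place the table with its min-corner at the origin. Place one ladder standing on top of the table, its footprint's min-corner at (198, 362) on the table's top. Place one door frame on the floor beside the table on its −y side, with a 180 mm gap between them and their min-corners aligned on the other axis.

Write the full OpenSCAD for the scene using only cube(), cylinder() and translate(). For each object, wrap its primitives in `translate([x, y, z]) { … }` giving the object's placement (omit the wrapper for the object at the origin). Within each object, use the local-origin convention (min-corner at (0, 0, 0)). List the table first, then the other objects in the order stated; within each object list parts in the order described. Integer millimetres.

translate([0, 0, 661]) cube([788, 617, 30]);
translate([27, 27, 0]) cube([90, 90, 661]);
translate([671, 27, 0]) cube([90, 90, 661]);
translate([27, 500, 0]) cube([90, 90, 661]);
translate([671, 500, 0]) cube([90, 90, 661]);
translate([198, 362, 691]) {
  cube([44, 45, 2551]);
  translate([358, 0, 0]) cube([44, 45, 2551]);
  translate([44, 0, 279]) cube([314, 45, 40]);
  translate([44, 0, 574]) cube([314, 45, 40]);
  translate([44, 0, 869]) cube([314, 45, 40]);
  translate([44, 0, 1164]) cube([314, 45, 40]);
  translate([44, 0, 1459]) cube([314, 45, 40]);
  translate([44, 0, 1754]) cube([314, 45, 40]);
  translate([44, 0, 2049]) cube([314, 45, 40]);
  translate([44, 0, 2344]) cube([314, 45, 40]);
}
translate([0, -280, 0]) {
  cube([90, 100, 2099]);
  translate([906, 0, 0]) cube([90, 100, 2099]);
  translate([0, 0, 2099]) cube([996, 100, 79]);
}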